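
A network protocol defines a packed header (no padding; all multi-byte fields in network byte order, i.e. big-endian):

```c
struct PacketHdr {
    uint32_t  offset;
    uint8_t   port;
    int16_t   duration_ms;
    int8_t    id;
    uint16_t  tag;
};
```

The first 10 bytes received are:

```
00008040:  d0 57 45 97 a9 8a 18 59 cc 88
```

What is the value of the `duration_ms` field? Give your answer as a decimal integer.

-30184

`duration_ms` follows `offset` (4 B), `port` (1 B), so it starts at offset 4 + 1 = 5 and occupies 2 bytes.
Bytes at offsets 5..6: 8A 18.
Big-endian: lowest address holds the most-significant byte.
The bytes are already most-significant first: 0x8A18.
Top bit is set, so as a signed 16-bit value this is 0x8A18 − 2^16 = -30184.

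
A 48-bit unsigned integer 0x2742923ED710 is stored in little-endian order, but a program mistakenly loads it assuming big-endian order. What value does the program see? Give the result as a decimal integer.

Stored little-endian, the bytes at ascending addresses are 10 D7 3E 92 42 27.
Read back as big-endian, the last byte is least significant, giving 0x10D73E924227.
0x10D73E924227 = 18516653785639.

18516653785639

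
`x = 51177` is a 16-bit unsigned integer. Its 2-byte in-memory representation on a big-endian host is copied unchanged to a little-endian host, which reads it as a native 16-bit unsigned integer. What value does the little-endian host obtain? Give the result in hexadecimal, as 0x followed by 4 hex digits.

0xE9C7

51177 in 16-bit hexadecimal is 0xC7E9.
Stored big-endian, the bytes at ascending addresses are C7 E9.
Read back as little-endian, the first byte is least significant, giving 0xE9C7.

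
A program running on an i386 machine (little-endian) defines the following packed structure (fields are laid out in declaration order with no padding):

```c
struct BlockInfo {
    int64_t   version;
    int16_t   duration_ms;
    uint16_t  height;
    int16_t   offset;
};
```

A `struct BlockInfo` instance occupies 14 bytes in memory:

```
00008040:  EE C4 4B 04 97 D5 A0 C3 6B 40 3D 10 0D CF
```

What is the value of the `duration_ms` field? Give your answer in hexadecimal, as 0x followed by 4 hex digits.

0x406B

`duration_ms` follows `version` (8 bytes), so it starts at byte offset 8 and occupies 2 bytes.
Bytes at offsets 8..9: 6B 40.
In little-endian order the low byte comes first in memory.
Reassemble most-significant byte first: 40 6B → 0x406B.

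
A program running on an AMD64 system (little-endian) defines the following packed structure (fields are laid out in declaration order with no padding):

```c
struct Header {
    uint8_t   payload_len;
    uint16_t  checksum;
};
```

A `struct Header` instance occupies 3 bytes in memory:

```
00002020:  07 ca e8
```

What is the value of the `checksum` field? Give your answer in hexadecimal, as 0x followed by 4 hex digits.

0xE8CA

`checksum` follows `payload_len` (1 byte), so it starts at byte offset 1 and occupies 2 bytes.
Bytes at offsets 1..2: CA E8.
Little-endian stores the least-significant byte at the lowest address.
Reassemble most-significant byte first: E8 CA → 0xE8CA.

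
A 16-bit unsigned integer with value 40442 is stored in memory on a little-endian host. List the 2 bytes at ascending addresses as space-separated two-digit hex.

FA 9D

40442 in hexadecimal, padded to 16 bits, is 0x9DFA.
Split into bytes (most-significant first): 9D FA.
Little-endian stores the least-significant byte at the lowest address.
So at ascending addresses the bytes are FA 9D.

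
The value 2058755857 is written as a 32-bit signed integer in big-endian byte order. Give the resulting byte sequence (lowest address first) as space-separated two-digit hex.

7A B6 1F 11

2058755857 in hexadecimal, padded to 32 bits, is 0x7AB61F11.
Split into bytes (most-significant first): 7A B6 1F 11.
In big-endian order the high byte comes first in memory.
So the memory order matches the most-significant-first order: 7A B6 1F 11.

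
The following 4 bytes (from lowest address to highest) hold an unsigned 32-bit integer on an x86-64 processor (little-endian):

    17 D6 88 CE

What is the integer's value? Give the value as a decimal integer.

In little-endian order the low byte comes first in memory.
Reassemble most-significant byte first: CE 88 D6 17 → 0xCE88D617.
0xCE88D617 = 3465074199.

3465074199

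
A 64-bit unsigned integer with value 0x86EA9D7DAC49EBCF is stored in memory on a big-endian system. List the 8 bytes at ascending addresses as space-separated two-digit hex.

86 EA 9D 7D AC 49 EB CF

Split into bytes (most-significant first): 86 EA 9D 7D AC 49 EB CF.
In big-endian order the high byte comes first in memory.
So the memory order matches the most-significant-first order: 86 EA 9D 7D AC 49 EB CF.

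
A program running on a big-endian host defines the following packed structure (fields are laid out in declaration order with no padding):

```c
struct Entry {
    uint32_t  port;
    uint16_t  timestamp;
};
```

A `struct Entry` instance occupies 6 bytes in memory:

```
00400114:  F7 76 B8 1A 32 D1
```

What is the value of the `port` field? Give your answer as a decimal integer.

4151752730

`port` is the first field, at byte offset 0, occupying 4 bytes.
Bytes at offsets 0..3: F7 76 B8 1A.
In big-endian order the high byte comes first in memory.
The bytes are already most-significant first: 0xF776B81A.
0xF776B81A = 4151752730.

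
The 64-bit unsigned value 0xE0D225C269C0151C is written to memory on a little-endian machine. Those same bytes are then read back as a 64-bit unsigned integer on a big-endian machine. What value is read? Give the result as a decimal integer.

2023735168034263776

Stored little-endian, the bytes at ascending addresses are 1C 15 C0 69 C2 25 D2 E0.
Read back as big-endian, the last byte is least significant, giving 0x1C15C069C225D2E0.
0x1C15C069C225D2E0 = 2023735168034263776.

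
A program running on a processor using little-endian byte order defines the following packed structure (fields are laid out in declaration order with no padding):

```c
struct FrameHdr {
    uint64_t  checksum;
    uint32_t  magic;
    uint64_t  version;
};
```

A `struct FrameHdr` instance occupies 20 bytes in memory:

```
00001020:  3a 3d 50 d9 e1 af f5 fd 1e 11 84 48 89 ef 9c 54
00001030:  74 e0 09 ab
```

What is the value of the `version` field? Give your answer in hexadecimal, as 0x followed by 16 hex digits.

0xAB09E074549CEF89

`version` follows `checksum` (8 B), `magic` (4 B), so it starts at offset 8 + 4 = 12 and occupies 8 bytes.
Bytes at offsets 12..19: 89 EF 9C 54 74 E0 09 AB.
Little-endian: lowest address holds the least-significant byte.
Reassemble most-significant byte first: AB 09 E0 74 54 9C EF 89 → 0xAB09E074549CEF89.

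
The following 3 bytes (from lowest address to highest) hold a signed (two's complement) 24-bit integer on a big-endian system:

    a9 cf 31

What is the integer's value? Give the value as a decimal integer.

-5648591

Big-endian: lowest address holds the most-significant byte.
The bytes are already most-significant first: 0xA9CF31.
Top bit is set, so as a signed 24-bit value this is 0xA9CF31 − 2^24 = -5648591.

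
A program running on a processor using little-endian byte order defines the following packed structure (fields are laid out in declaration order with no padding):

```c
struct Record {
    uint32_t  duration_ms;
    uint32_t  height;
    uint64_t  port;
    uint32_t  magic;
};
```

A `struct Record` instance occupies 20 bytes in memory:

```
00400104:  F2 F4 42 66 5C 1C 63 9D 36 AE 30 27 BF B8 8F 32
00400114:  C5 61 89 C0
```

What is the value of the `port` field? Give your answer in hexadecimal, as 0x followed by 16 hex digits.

0x328FB8BF2730AE36

`port` follows `duration_ms` (4 B), `height` (4 B), so it starts at offset 4 + 4 = 8 and occupies 8 bytes.
Bytes at offsets 8..15: 36 AE 30 27 BF B8 8F 32.
Little-endian stores the least-significant byte at the lowest address.
Reassemble most-significant byte first: 32 8F B8 BF 27 30 AE 36 → 0x328FB8BF2730AE36.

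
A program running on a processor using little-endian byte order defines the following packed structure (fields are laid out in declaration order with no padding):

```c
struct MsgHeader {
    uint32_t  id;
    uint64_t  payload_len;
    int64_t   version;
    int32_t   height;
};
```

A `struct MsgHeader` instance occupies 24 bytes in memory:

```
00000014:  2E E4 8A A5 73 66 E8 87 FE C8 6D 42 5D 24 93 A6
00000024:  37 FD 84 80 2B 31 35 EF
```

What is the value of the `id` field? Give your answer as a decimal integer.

2777343022

`id` is the first field, at byte offset 0, occupying 4 bytes.
Bytes at offsets 0..3: 2E E4 8A A5.
In little-endian order the low byte comes first in memory.
Reassemble most-significant byte first: A5 8A E4 2E → 0xA58AE42E.
0xA58AE42E = 2777343022.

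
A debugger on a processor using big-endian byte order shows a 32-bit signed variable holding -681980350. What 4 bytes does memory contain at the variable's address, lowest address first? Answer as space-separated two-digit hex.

Two's complement of -681980350 in 32 bits: 681980350 = 0x28A631BE; invert → 0xD759CE41; add 1 → 0xD759CE42.
Split into bytes (most-significant first): D7 59 CE 42.
In big-endian order the high byte comes first in memory.
So the memory order matches the most-significant-first order: D7 59 CE 42.

D7 59 CE 42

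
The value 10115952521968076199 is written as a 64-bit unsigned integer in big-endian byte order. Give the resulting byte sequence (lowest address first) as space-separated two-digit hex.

10115952521968076199 in hexadecimal, padded to 64 bits, is 0x8C631538DC9FC5A7.
Split into bytes (most-significant first): 8C 63 15 38 DC 9F C5 A7.
Big-endian: lowest address holds the most-significant byte.
So the memory order matches the most-significant-first order: 8C 63 15 38 DC 9F C5 A7.

8C 63 15 38 DC 9F C5 A7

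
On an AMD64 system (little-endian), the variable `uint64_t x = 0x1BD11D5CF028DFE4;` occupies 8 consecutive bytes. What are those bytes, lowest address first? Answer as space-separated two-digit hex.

E4 DF 28 F0 5C 1D D1 1B

Split into bytes (most-significant first): 1B D1 1D 5C F0 28 DF E4.
In little-endian order the low byte comes first in memory.
So at ascending addresses the bytes are E4 DF 28 F0 5C 1D D1 1B.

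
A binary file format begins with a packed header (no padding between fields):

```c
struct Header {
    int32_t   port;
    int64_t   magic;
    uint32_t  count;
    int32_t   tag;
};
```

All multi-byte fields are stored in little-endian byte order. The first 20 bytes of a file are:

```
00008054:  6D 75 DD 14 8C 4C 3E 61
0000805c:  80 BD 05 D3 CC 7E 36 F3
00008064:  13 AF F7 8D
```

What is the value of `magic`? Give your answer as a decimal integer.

`magic` follows `port` (4 bytes), so it starts at byte offset 4 and occupies 8 bytes.
Bytes at offsets 4..11: 8C 4C 3E 61 80 BD 05 D3.
In little-endian order the low byte comes first in memory.
Reassemble most-significant byte first: D3 05 BD 80 61 3E 4C 8C → 0xD305BD80613E4C8C.
Top bit is set, so as a signed 64-bit value this is 0xD305BD80613E4C8C − 2^64 = -3240975997738267508.

-3240975997738267508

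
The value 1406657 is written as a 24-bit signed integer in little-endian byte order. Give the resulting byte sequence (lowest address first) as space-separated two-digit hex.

1406657 in hexadecimal, padded to 24 bits, is 0x1576C1.
Split into bytes (most-significant first): 15 76 C1.
Little-endian: lowest address holds the least-significant byte.
So at ascending addresses the bytes are C1 76 15.

C1 76 15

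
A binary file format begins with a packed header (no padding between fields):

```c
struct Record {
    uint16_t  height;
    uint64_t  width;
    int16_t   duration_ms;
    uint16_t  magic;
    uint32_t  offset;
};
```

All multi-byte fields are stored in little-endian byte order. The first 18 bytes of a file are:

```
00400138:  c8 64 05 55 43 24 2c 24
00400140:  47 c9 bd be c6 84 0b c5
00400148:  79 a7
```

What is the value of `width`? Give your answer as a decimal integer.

`width` follows `height` (2 bytes), so it starts at byte offset 2 and occupies 8 bytes.
Bytes at offsets 2..9: 05 55 43 24 2C 24 47 C9.
Little-endian stores the least-significant byte at the lowest address.
Reassemble most-significant byte first: C9 47 24 2C 24 43 55 05 → 0xC947242C24435505.
0xC947242C24435505 = 14503600896975525125.

14503600896975525125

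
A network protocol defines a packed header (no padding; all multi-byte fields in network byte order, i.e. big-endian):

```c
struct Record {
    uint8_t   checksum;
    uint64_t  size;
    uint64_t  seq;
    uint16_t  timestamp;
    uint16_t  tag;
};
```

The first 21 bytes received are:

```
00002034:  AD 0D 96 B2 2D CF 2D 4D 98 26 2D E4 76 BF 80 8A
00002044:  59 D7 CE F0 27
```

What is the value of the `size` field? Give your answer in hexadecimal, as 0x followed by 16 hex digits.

`size` follows `checksum` (1 byte), so it starts at byte offset 1 and occupies 8 bytes.
Bytes at offsets 1..8: 0D 96 B2 2D CF 2D 4D 98.
Big-endian: lowest address holds the most-significant byte.
The bytes are already most-significant first: 0x0D96B22DCF2D4D98.

0x0D96B22DCF2D4D98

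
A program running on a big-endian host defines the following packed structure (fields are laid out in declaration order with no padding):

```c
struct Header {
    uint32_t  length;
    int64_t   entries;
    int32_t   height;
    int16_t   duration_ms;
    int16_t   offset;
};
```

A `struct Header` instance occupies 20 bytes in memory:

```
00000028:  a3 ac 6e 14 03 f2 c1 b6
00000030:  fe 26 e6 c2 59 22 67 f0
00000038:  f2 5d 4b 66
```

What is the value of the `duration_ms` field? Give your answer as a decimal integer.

`duration_ms` follows `length` (4 B), `entries` (8 B), `height` (4 B), so it starts at offset 4 + 8 + 4 = 16 and occupies 2 bytes.
Bytes at offsets 16..17: F2 5D.
Big-endian stores the most-significant byte at the lowest address.
The bytes are already most-significant first: 0xF25D.
Top bit is set, so as a signed 16-bit value this is 0xF25D − 2^16 = -3491.

-3491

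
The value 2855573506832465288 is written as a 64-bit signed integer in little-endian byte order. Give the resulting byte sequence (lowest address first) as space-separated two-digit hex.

2855573506832465288 in hexadecimal, padded to 64 bits, is 0x27A108F998C3FD88.
Split into bytes (most-significant first): 27 A1 08 F9 98 C3 FD 88.
In little-endian order the low byte comes first in memory.
So at ascending addresses the bytes are 88 FD C3 98 F9 08 A1 27.

88 FD C3 98 F9 08 A1 27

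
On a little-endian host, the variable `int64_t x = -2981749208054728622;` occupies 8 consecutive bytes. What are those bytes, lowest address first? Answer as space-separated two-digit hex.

52 78 98 AC E4 B2 9E D6

Two's complement of -2981749208054728622 in 64 bits: 2981749208054728622 = 0x29614D1B536787AE; invert → 0xD69EB2E4AC987851; add 1 → 0xD69EB2E4AC987852.
Split into bytes (most-significant first): D6 9E B2 E4 AC 98 78 52.
Little-endian stores the least-significant byte at the lowest address.
So at ascending addresses the bytes are 52 78 98 AC E4 B2 9E D6.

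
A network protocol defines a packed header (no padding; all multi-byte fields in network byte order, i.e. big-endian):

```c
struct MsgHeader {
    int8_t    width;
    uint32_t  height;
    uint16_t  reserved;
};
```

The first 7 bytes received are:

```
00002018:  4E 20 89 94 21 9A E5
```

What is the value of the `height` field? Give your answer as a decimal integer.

`height` follows `width` (1 byte), so it starts at byte offset 1 and occupies 4 bytes.
Bytes at offsets 1..4: 20 89 94 21.
In big-endian order the high byte comes first in memory.
The bytes are already most-significant first: 0x20899421.
0x20899421 = 545887265.

545887265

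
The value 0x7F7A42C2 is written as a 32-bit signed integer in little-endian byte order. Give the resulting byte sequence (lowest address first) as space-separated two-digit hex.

Split into bytes (most-significant first): 7F 7A 42 C2.
In little-endian order the low byte comes first in memory.
So at ascending addresses the bytes are C2 42 7A 7F.

C2 42 7A 7F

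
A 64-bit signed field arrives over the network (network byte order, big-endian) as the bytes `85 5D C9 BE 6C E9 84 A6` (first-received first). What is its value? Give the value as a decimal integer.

Big-endian: lowest address holds the most-significant byte.
The bytes are already most-significant first: 0x855DC9BE6CE984A6.
Top bit is set, so as a signed 64-bit value this is 0x855DC9BE6CE984A6 − 2^64 = -8836685074122832730.

-8836685074122832730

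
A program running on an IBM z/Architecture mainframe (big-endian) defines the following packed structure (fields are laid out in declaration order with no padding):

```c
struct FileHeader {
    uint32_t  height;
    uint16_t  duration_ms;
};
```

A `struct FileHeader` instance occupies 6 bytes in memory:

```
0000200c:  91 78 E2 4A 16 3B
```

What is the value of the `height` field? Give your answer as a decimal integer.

`height` is the first field, at byte offset 0, occupying 4 bytes.
Bytes at offsets 0..3: 91 78 E2 4A.
Big-endian stores the most-significant byte at the lowest address.
The bytes are already most-significant first: 0x9178E24A.
0x9178E24A = 2440618570.

2440618570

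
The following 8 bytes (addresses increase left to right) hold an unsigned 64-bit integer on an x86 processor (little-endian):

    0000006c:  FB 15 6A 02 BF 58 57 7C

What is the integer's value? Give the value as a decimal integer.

Little-endian stores the least-significant byte at the lowest address.
Reassemble most-significant byte first: 7C 57 58 BF 02 6A 15 FB → 0x7C5758BF026A15FB.
0x7C5758BF026A15FB = 8959727561079395835.

8959727561079395835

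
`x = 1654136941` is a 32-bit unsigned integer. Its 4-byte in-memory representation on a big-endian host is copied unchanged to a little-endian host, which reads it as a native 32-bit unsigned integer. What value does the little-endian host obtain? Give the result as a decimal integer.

1654136941 in 32-bit hexadecimal is 0x6298206D.
Stored big-endian, the bytes at ascending addresses are 62 98 20 6D.
Read back as little-endian, the first byte is least significant, giving 0x6D209862.
0x6D209862 = 1830852706.

1830852706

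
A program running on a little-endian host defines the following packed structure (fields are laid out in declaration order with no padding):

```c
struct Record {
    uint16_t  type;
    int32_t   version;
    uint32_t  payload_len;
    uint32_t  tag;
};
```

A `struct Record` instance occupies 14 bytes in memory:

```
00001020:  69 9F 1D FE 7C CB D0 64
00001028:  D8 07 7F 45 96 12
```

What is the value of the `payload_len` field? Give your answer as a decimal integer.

`payload_len` follows `type` (2 B), `version` (4 B), so it starts at offset 2 + 4 = 6 and occupies 4 bytes.
Bytes at offsets 6..9: D0 64 D8 07.
Little-endian: lowest address holds the least-significant byte.
Reassemble most-significant byte first: 07 D8 64 D0 → 0x07D864D0.
0x07D864D0 = 131622096.

131622096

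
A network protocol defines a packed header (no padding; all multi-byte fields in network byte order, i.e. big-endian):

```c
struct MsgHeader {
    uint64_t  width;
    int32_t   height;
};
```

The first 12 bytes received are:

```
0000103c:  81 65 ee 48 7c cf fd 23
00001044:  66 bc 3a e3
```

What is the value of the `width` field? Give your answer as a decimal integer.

`width` is the first field, at byte offset 0, occupying 8 bytes.
Bytes at offsets 0..7: 81 65 EE 48 7C CF FD 23.
Big-endian: lowest address holds the most-significant byte.
The bytes are already most-significant first: 0x8165EE487CCFFD23.
0x8165EE487CCFFD23 = 9324120598639541539.

9324120598639541539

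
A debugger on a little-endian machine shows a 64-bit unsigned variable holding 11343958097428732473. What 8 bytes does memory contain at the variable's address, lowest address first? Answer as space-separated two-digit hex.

39 DA 27 68 C9 D5 6D 9D

11343958097428732473 in hexadecimal, padded to 64 bits, is 0x9D6DD5C96827DA39.
Split into bytes (most-significant first): 9D 6D D5 C9 68 27 DA 39.
Little-endian stores the least-significant byte at the lowest address.
So at ascending addresses the bytes are 39 DA 27 68 C9 D5 6D 9D.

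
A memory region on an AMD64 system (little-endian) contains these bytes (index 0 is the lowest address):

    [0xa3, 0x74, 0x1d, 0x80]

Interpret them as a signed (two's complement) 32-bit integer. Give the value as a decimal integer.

Little-endian stores the least-significant byte at the lowest address.
Reassemble most-significant byte first: 80 1D 74 A3 → 0x801D74A3.
Top bit is set, so as a signed 32-bit value this is 0x801D74A3 − 2^32 = -2145553245.

-2145553245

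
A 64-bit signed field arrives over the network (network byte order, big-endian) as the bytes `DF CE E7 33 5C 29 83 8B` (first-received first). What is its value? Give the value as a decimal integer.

Big-endian stores the most-significant byte at the lowest address.
The bytes are already most-significant first: 0xDFCEE7335C29838B.
Top bit is set, so as a signed 64-bit value this is 0xDFCEE7335C29838B − 2^64 = -2319662550273653877.

-2319662550273653877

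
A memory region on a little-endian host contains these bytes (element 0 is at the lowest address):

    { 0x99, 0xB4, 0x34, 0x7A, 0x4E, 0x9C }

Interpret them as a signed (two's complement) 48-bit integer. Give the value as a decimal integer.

-109614105054055

In little-endian order the low byte comes first in memory.
Reassemble most-significant byte first: 9C 4E 7A 34 B4 99 → 0x9C4E7A34B499.
Top bit is set, so as a signed 48-bit value this is 0x9C4E7A34B499 − 2^48 = -109614105054055.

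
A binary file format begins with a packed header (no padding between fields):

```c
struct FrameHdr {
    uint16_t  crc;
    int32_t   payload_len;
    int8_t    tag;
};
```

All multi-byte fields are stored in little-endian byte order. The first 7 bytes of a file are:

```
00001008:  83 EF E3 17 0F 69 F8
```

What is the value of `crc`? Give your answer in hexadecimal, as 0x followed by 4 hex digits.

`crc` is the first field, at byte offset 0, occupying 2 bytes.
Bytes at offsets 0..1: 83 EF.
Little-endian stores the least-significant byte at the lowest address.
Reassemble most-significant byte first: EF 83 → 0xEF83.

0xEF83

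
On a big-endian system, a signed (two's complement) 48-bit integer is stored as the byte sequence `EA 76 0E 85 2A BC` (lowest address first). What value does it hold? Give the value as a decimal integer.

-23682206061892

Big-endian: lowest address holds the most-significant byte.
The bytes are already most-significant first: 0xEA760E852ABC.
Top bit is set, so as a signed 48-bit value this is 0xEA760E852ABC − 2^48 = -23682206061892.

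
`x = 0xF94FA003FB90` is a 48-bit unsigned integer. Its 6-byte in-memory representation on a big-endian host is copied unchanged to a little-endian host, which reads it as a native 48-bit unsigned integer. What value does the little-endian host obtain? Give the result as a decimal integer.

159407772028921

Stored big-endian, the bytes at ascending addresses are F9 4F A0 03 FB 90.
Read back as little-endian, the first byte is least significant, giving 0x90FB03A04FF9.
0x90FB03A04FF9 = 159407772028921.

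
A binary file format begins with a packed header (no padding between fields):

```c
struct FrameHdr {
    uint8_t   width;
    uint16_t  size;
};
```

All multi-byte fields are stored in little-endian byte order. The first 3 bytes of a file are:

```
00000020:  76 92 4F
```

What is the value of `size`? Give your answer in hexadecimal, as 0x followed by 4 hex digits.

0x4F92

`size` follows `width` (1 byte), so it starts at byte offset 1 and occupies 2 bytes.
Bytes at offsets 1..2: 92 4F.
Little-endian: lowest address holds the least-significant byte.
Reassemble most-significant byte first: 4F 92 → 0x4F92.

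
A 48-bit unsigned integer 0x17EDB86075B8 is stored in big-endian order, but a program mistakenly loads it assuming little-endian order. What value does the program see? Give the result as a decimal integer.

202814273416471

Stored big-endian, the bytes at ascending addresses are 17 ED B8 60 75 B8.
Read back as little-endian, the first byte is least significant, giving 0xB87560B8ED17.
0xB87560B8ED17 = 202814273416471.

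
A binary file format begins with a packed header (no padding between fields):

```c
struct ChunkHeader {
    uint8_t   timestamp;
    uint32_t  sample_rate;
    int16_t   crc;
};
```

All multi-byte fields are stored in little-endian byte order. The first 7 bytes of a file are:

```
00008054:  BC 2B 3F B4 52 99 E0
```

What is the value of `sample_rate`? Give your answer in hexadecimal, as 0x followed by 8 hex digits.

0x52B43F2B

`sample_rate` follows `timestamp` (1 byte), so it starts at byte offset 1 and occupies 4 bytes.
Bytes at offsets 1..4: 2B 3F B4 52.
In little-endian order the low byte comes first in memory.
Reassemble most-significant byte first: 52 B4 3F 2B → 0x52B43F2B.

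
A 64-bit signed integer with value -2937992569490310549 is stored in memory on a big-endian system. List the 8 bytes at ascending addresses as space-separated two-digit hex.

Two's complement of -2937992569490310549 in 64 bits: 2937992569490310549 = 0x28C5D8AD01350595; invert → 0xD73A2752FECAFA6A; add 1 → 0xD73A2752FECAFA6B.
Split into bytes (most-significant first): D7 3A 27 52 FE CA FA 6B.
In big-endian order the high byte comes first in memory.
So the memory order matches the most-significant-first order: D7 3A 27 52 FE CA FA 6B.

D7 3A 27 52 FE CA FA 6B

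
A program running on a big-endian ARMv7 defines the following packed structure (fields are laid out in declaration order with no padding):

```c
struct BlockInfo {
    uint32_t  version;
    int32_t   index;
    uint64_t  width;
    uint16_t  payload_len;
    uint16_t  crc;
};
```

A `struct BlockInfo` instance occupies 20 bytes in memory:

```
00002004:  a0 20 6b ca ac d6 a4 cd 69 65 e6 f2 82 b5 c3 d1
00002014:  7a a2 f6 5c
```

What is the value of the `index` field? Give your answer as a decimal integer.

`index` follows `version` (4 bytes), so it starts at byte offset 4 and occupies 4 bytes.
Bytes at offsets 4..7: AC D6 A4 CD.
Big-endian: lowest address holds the most-significant byte.
The bytes are already most-significant first: 0xACD6A4CD.
Top bit is set, so as a signed 32-bit value this is 0xACD6A4CD − 2^32 = -1395219251.

-1395219251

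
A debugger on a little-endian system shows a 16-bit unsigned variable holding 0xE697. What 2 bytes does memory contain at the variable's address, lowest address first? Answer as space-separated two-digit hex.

Split into bytes (most-significant first): E6 97.
In little-endian order the low byte comes first in memory.
So at ascending addresses the bytes are 97 E6.

97 E6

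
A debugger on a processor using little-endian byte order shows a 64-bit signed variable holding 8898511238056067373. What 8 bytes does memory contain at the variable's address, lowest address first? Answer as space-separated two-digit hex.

8898511238056067373 in hexadecimal, padded to 64 bits, is 0x7B7DDCD31E27412D.
Split into bytes (most-significant first): 7B 7D DC D3 1E 27 41 2D.
Little-endian stores the least-significant byte at the lowest address.
So at ascending addresses the bytes are 2D 41 27 1E D3 DC 7D 7B.

2D 41 27 1E D3 DC 7D 7B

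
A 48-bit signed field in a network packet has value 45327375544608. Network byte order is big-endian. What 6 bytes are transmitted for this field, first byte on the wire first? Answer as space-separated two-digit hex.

29 39 9A 1E 31 20

45327375544608 in hexadecimal, padded to 48 bits, is 0x29399A1E3120.
Split into bytes (most-significant first): 29 39 9A 1E 31 20.
In big-endian order the high byte comes first in memory.
So the memory order matches the most-significant-first order: 29 39 9A 1E 31 20.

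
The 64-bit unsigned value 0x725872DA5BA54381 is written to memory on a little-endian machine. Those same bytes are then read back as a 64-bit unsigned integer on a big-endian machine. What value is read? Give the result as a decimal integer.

9314470268257851506

Stored little-endian, the bytes at ascending addresses are 81 43 A5 5B DA 72 58 72.
Read back as big-endian, the last byte is least significant, giving 0x8143A55BDA725872.
0x8143A55BDA725872 = 9314470268257851506.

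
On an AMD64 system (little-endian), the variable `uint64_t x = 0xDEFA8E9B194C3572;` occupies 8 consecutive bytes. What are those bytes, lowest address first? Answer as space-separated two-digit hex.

72 35 4C 19 9B 8E FA DE

Split into bytes (most-significant first): DE FA 8E 9B 19 4C 35 72.
In little-endian order the low byte comes first in memory.
So at ascending addresses the bytes are 72 35 4C 19 9B 8E FA DE.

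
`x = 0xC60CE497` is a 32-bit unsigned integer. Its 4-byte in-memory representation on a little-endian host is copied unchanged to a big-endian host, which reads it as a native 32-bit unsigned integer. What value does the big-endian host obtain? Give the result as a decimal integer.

Stored little-endian, the bytes at ascending addresses are 97 E4 0C C6.
Read back as big-endian, the last byte is least significant, giving 0x97E40CC6.
0x97E40CC6 = 2548305094.

2548305094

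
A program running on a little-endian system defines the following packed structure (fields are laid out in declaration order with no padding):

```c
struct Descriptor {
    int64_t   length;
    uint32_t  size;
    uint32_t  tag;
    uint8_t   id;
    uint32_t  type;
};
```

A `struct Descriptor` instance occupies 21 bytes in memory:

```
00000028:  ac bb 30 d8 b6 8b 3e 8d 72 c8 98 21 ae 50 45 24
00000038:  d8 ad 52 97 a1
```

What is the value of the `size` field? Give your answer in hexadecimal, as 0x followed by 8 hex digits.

`size` follows `length` (8 bytes), so it starts at byte offset 8 and occupies 4 bytes.
Bytes at offsets 8..11: 72 C8 98 21.
Little-endian: lowest address holds the least-significant byte.
Reassemble most-significant byte first: 21 98 C8 72 → 0x2198C872.

0x2198C872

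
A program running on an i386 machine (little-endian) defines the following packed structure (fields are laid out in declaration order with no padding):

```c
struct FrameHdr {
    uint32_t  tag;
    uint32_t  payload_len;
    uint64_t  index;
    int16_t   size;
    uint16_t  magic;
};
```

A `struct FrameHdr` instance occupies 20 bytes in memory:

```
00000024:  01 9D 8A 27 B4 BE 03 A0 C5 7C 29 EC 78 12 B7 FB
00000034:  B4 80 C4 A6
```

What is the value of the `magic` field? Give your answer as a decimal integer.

`magic` follows `tag` (4 B), `payload_len` (4 B), `index` (8 B), `size` (2 B), so it starts at offset 4 + 4 + 8 + 2 = 18 and occupies 2 bytes.
Bytes at offsets 18..19: C4 A6.
Little-endian: lowest address holds the least-significant byte.
Reassemble most-significant byte first: A6 C4 → 0xA6C4.
0xA6C4 = 42692.

42692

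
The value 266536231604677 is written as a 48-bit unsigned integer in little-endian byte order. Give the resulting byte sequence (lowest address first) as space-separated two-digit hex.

266536231604677 in hexadecimal, padded to 48 bits, is 0xF269CD6791C5.
Split into bytes (most-significant first): F2 69 CD 67 91 C5.
Little-endian: lowest address holds the least-significant byte.
So at ascending addresses the bytes are C5 91 67 CD 69 F2.

C5 91 67 CD 69 F2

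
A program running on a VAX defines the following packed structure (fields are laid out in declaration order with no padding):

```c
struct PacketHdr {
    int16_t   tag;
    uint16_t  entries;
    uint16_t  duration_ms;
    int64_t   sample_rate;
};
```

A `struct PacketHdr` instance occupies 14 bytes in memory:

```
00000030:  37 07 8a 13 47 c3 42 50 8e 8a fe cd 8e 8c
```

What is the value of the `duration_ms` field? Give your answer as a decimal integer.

49991

`duration_ms` follows `tag` (2 B), `entries` (2 B), so it starts at offset 2 + 2 = 4 and occupies 2 bytes.
Bytes at offsets 4..5: 47 C3.
Little-endian: lowest address holds the least-significant byte.
Reassemble most-significant byte first: C3 47 → 0xC347.
0xC347 = 49991.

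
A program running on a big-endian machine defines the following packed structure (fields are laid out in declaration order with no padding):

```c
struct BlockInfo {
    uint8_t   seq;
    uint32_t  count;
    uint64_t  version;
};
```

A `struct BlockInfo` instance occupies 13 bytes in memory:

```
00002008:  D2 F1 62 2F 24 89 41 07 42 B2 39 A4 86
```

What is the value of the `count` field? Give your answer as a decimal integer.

4049743652

`count` follows `seq` (1 byte), so it starts at byte offset 1 and occupies 4 bytes.
Bytes at offsets 1..4: F1 62 2F 24.
Big-endian: lowest address holds the most-significant byte.
The bytes are already most-significant first: 0xF1622F24.
0xF1622F24 = 4049743652.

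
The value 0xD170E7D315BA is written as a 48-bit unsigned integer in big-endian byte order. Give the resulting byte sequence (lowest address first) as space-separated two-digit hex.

Split into bytes (most-significant first): D1 70 E7 D3 15 BA.
Big-endian: lowest address holds the most-significant byte.
So the memory order matches the most-significant-first order: D1 70 E7 D3 15 BA.

D1 70 E7 D3 15 BA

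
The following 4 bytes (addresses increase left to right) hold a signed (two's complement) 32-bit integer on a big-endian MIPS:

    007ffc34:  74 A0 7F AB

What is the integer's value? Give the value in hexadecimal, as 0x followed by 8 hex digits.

0x74A07FAB

Big-endian stores the most-significant byte at the lowest address.
The bytes are already most-significant first: 0x74A07FAB.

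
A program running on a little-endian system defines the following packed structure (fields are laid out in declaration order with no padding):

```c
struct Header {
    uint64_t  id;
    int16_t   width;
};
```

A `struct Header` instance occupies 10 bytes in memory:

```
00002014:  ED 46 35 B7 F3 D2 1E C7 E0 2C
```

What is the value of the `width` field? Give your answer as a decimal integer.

`width` follows `id` (8 bytes), so it starts at byte offset 8 and occupies 2 bytes.
Bytes at offsets 8..9: E0 2C.
In little-endian order the low byte comes first in memory.
Reassemble most-significant byte first: 2C E0 → 0x2CE0.
0x2CE0 = 11488.

11488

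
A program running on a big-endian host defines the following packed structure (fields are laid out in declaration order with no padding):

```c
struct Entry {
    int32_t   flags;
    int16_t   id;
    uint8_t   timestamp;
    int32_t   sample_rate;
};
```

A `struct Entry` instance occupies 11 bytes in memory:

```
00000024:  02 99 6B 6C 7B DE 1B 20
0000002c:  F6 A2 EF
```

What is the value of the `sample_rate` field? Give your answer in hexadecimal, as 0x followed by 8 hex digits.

0x20F6A2EF

`sample_rate` follows `flags` (4 B), `id` (2 B), `timestamp` (1 B), so it starts at offset 4 + 2 + 1 = 7 and occupies 4 bytes.
Bytes at offsets 7..10: 20 F6 A2 EF.
Big-endian: lowest address holds the most-significant byte.
The bytes are already most-significant first: 0x20F6A2EF.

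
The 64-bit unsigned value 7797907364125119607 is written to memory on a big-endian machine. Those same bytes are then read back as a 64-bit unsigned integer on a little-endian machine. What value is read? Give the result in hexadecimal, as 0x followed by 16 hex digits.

7797907364125119607 in 64-bit hexadecimal is 0x6C37BB6EBE149477.
Stored big-endian, the bytes at ascending addresses are 6C 37 BB 6E BE 14 94 77.
Read back as little-endian, the first byte is least significant, giving 0x779414BE6EBB376C.

0x779414BE6EBB376C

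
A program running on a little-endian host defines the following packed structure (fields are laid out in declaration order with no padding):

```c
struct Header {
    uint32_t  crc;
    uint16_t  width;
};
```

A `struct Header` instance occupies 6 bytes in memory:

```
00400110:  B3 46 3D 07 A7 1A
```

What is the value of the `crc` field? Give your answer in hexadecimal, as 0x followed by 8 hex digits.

`crc` is the first field, at byte offset 0, occupying 4 bytes.
Bytes at offsets 0..3: B3 46 3D 07.
In little-endian order the low byte comes first in memory.
Reassemble most-significant byte first: 07 3D 46 B3 → 0x073D46B3.

0x073D46B3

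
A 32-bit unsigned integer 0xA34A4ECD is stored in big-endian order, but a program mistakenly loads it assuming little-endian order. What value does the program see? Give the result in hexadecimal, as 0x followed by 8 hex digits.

0xCD4E4AA3

Stored big-endian, the bytes at ascending addresses are A3 4A 4E CD.
Read back as little-endian, the first byte is least significant, giving 0xCD4E4AA3.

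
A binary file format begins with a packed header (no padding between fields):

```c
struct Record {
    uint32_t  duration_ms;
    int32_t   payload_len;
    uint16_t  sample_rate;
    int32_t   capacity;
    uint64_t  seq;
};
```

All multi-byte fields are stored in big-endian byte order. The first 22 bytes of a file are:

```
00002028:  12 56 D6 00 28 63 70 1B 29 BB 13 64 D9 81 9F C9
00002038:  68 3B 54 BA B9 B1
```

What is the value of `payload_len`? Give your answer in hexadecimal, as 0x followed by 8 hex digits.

0x2863701B

`payload_len` follows `duration_ms` (4 bytes), so it starts at byte offset 4 and occupies 4 bytes.
Bytes at offsets 4..7: 28 63 70 1B.
Big-endian: lowest address holds the most-significant byte.
The bytes are already most-significant first: 0x2863701B.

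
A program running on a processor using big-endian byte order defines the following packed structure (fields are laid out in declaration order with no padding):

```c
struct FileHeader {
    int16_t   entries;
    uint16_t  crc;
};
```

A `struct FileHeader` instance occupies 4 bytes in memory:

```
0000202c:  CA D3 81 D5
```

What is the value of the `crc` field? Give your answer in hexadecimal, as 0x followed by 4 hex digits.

0x81D5

`crc` follows `entries` (2 bytes), so it starts at byte offset 2 and occupies 2 bytes.
Bytes at offsets 2..3: 81 D5.
Big-endian: lowest address holds the most-significant byte.
The bytes are already most-significant first: 0x81D5.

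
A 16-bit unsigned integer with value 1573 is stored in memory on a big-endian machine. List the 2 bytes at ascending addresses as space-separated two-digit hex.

06 25

1573 in hexadecimal, padded to 16 bits, is 0x0625.
Split into bytes (most-significant first): 06 25.
Big-endian: lowest address holds the most-significant byte.
So the memory order matches the most-significant-first order: 06 25.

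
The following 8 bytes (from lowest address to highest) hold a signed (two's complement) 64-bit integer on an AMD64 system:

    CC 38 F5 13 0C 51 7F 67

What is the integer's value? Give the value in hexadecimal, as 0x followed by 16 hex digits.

0x677F510C13F538CC

In little-endian order the low byte comes first in memory.
Reassemble most-significant byte first: 67 7F 51 0C 13 F5 38 CC → 0x677F510C13F538CC.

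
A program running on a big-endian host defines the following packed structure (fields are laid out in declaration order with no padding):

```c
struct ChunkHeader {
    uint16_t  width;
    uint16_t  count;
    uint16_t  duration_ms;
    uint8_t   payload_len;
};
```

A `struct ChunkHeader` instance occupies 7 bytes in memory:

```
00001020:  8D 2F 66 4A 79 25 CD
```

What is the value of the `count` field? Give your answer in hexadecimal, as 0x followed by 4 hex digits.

0x664A

`count` follows `width` (2 bytes), so it starts at byte offset 2 and occupies 2 bytes.
Bytes at offsets 2..3: 66 4A.
In big-endian order the high byte comes first in memory.
The bytes are already most-significant first: 0x664A.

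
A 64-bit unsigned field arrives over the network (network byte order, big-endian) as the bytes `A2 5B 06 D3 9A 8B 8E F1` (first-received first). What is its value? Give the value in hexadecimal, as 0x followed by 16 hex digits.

0xA25B06D39A8B8EF1

Big-endian: lowest address holds the most-significant byte.
The bytes are already most-significant first: 0xA25B06D39A8B8EF1.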